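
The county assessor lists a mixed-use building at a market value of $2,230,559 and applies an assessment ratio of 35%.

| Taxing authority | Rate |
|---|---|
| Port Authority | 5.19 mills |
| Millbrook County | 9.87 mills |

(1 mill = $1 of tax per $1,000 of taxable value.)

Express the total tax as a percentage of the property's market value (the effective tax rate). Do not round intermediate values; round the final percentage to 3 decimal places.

Assessed value = $2,230,559 × 0.35 = $780,695.65
Port Authority: $780,695.65 × 0.00519 = $4,051.8104235
Millbrook County: $780,695.65 × 0.00987 = $7,705.4660655
Total tax = $11,757.276489
Effective rate = $11,757.276489 ÷ $2,230,559 = 0.527% of market value

0.527%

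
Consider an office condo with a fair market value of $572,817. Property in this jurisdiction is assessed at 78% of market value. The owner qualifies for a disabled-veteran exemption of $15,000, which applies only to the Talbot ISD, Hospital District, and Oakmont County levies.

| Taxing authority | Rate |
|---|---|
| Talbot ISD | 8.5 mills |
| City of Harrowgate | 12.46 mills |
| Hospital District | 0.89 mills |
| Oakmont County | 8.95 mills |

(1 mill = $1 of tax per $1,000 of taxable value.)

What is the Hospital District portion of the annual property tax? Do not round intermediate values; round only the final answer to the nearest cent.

Assessed value = $572,817 × 0.78 = $446,797.26
Hospital District taxable value = $446,797.26 − $15,000 = $431,797.26
Hospital District levy = $431,797.26 × 0.00089 = $384.2995614

$384.30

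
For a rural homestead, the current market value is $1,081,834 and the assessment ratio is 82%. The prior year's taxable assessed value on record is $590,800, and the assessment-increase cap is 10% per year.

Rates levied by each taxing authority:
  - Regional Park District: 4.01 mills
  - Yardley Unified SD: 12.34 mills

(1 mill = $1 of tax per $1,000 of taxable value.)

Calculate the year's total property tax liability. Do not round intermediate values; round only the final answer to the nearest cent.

$10,625.54

Uncapped assessed value = $1,081,834 × 0.82 = $887,103.88
Cap limit = $590,800 × 1.1 = $649,880
Taxable assessed value = min($887,103.88, $649,880) = $649,880 (cap binds)
Regional Park District: $649,880 × 0.00401 = $2,606.0188
Yardley Unified SD: $649,880 × 0.01234 = $8,019.5192
Total = $10,625.538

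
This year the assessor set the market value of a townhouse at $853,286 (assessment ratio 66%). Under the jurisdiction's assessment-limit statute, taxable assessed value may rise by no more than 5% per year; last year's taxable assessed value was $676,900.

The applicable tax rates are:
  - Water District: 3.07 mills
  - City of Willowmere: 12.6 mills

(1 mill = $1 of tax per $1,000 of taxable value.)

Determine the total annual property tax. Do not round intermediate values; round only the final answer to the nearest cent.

Uncapped assessed value = $853,286 × 0.66 = $563,168.76
Cap limit = $676,900 × 1.05 = $710,745
Taxable assessed value = min($563,168.76, $710,745) = $563,168.76 (cap does not bind)
Water District: $563,168.76 × 0.00307 = $1,728.9280932
City of Willowmere: $563,168.76 × 0.0126 = $7,095.926376
Total = $8,824.8544692

$8,824.85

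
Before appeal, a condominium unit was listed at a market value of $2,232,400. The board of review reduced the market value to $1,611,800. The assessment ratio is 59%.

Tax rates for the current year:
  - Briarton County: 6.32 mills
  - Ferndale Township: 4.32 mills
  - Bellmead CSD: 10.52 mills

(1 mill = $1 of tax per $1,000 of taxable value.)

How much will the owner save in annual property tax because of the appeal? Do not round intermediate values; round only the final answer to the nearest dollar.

$7,748

Old assessed value = $2,232,400 × 0.59 = $1,317,116
New assessed value = $1,611,800 × 0.59 = $950,962
Combined rate = 0.00632 + 0.00432 + 0.01052 = 0.02116
Old tax = $1,317,116 × 0.02116 = $27,870.17456
New tax = $950,962 × 0.02116 = $20,122.35592
Reduction = $27,870.17456 − $20,122.35592 = $7,747.81864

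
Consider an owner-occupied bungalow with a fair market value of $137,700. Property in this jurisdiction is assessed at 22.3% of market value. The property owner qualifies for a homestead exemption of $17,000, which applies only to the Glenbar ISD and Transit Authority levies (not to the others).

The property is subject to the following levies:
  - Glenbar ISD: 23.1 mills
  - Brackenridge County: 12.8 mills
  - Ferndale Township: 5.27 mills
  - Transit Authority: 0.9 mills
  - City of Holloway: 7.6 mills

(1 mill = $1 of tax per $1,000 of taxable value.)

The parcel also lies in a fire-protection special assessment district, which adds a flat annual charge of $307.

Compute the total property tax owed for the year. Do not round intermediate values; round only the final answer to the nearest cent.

$1,424.22

Assessed value = $137,700 × 0.223 = $30,707.1
Glenbar ISD: ($30,707.1 − $17,000) × 0.0231 = $13,707.1 × 0.0231 = $316.63401
Brackenridge County: $30,707.1 × 0.0128 = $393.05088
Ferndale Township: $30,707.1 × 0.00527 = $161.826417
Transit Authority: ($30,707.1 − $17,000) × 0.0009 = $13,707.1 × 0.0009 = $12.33639
City of Holloway: $30,707.1 × 0.0076 = $233.37396
Levies subtotal = $1,117.221657
Total = $1,117.221657 + $307 = $1,424.221657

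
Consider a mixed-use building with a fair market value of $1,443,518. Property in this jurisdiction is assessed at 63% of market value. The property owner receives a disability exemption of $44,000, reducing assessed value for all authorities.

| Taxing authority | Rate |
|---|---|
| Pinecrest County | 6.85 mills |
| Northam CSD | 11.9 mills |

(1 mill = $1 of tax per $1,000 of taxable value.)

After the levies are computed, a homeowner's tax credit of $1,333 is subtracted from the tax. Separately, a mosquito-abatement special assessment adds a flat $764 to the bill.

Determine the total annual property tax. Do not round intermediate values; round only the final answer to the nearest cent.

Assessed value = $1,443,518 × 0.63 = $909,416.34
Taxable value = $909,416.34 − $44,000 = $865,416.34
Pinecrest County: $865,416.34 × 0.00685 = $5,928.101929
Northam CSD: $865,416.34 × 0.0119 = $10,298.454446
Levies subtotal = $16,226.556375
After credit = $16,226.556375 − $1,333 = $14,893.556375
Total = $14,893.556375 + $764 = $15,657.556375

$15,657.56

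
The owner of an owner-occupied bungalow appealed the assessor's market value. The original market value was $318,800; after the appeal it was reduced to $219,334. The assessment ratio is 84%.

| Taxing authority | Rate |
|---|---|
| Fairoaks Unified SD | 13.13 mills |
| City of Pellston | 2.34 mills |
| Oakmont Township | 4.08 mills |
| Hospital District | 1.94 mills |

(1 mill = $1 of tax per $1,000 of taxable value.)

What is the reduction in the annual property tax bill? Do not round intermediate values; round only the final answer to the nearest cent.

$1,795.52

Old assessed value = $318,800 × 0.84 = $267,792
New assessed value = $219,334 × 0.84 = $184,240.56
Combined rate = 0.01313 + 0.00234 + 0.00408 + 0.00194 = 0.02149
Old tax = $267,792 × 0.02149 = $5,754.85008
New tax = $184,240.56 × 0.02149 = $3,959.3296344
Reduction = $5,754.85008 − $3,959.3296344 = $1,795.5204456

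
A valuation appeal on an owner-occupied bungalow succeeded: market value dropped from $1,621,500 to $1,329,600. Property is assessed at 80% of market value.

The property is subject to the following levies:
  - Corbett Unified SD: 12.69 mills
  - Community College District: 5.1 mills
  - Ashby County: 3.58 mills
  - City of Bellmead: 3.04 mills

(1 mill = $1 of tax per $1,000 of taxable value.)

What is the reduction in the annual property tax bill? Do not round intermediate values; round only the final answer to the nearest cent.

$5,700.22

Old assessed value = $1,621,500 × 0.8 = $1,297,200
New assessed value = $1,329,600 × 0.8 = $1,063,680
Combined rate = 0.01269 + 0.0051 + 0.00358 + 0.00304 = 0.02441
Old tax = $1,297,200 × 0.02441 = $31,664.652
New tax = $1,063,680 × 0.02441 = $25,964.4288
Reduction = $31,664.652 − $25,964.4288 = $5,700.2232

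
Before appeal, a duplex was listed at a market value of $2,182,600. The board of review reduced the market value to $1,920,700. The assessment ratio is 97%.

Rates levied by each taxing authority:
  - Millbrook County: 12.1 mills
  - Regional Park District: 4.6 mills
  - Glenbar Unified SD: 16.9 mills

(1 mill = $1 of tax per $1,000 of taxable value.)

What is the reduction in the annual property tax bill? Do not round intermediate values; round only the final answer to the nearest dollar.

Old assessed value = $2,182,600 × 0.97 = $2,117,122
New assessed value = $1,920,700 × 0.97 = $1,863,079
Combined rate = 0.0121 + 0.0046 + 0.0169 = 0.0336
Old tax = $2,117,122 × 0.0336 = $71,135.2992
New tax = $1,863,079 × 0.0336 = $62,599.4544
Reduction = $71,135.2992 − $62,599.4544 = $8,535.8448

$8,536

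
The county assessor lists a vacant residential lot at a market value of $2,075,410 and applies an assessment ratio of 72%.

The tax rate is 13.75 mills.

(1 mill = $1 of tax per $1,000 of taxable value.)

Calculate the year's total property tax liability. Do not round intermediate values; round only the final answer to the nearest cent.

Assessed value = $2,075,410 × 0.72 = $1,494,295.2
Tax = $1,494,295.2 × 0.01375 = $20,546.559

$20,546.56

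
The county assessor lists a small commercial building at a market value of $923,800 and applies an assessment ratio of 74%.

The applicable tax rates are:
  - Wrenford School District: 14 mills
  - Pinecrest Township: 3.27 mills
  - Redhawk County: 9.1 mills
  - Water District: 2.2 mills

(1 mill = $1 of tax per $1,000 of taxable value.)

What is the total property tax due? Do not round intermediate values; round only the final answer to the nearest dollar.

Assessed value = $923,800 × 0.74 = $683,612
Wrenford School District: $683,612 × 0.014 = $9,570.568
Pinecrest Township: $683,612 × 0.00327 = $2,235.41124
Redhawk County: $683,612 × 0.0091 = $6,220.8692
Water District: $683,612 × 0.0022 = $1,503.9464
Total = $9,570.568 + $2,235.41124 + $6,220.8692 + $1,503.9464 = $19,530.79484

$19,531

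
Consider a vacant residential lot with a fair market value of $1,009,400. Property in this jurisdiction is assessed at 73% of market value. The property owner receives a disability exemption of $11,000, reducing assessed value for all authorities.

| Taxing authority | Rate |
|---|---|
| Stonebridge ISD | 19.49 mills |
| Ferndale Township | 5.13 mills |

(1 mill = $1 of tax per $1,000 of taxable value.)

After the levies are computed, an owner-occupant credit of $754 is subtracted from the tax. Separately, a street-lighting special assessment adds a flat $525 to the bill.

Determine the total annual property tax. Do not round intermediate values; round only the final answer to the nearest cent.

Assessed value = $1,009,400 × 0.73 = $736,862
Taxable value = $736,862 − $11,000 = $725,862
Stonebridge ISD: $725,862 × 0.01949 = $14,147.05038
Ferndale Township: $725,862 × 0.00513 = $3,723.67206
Levies subtotal = $17,870.72244
After credit = $17,870.72244 − $754 = $17,116.72244
Total = $17,116.72244 + $525 = $17,641.72244

$17,641.72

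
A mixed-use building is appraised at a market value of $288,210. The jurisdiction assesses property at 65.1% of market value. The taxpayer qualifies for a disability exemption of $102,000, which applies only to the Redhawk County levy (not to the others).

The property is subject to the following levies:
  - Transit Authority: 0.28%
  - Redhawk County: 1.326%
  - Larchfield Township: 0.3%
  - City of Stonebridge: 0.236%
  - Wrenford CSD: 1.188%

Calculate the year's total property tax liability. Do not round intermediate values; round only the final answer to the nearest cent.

Assessed value = $288,210 × 0.651 = $187,624.71
Transit Authority: $187,624.71 × 0.0028 = $525.349188
Redhawk County: ($187,624.71 − $102,000) × 0.01326 = $85,624.71 × 0.01326 = $1,135.3836546
Larchfield Township: $187,624.71 × 0.003 = $562.87413
City of Stonebridge: $187,624.71 × 0.00236 = $442.7943156
Wrenford CSD: $187,624.71 × 0.01188 = $2,228.9815548
Total = $4,895.382843

$4,895.38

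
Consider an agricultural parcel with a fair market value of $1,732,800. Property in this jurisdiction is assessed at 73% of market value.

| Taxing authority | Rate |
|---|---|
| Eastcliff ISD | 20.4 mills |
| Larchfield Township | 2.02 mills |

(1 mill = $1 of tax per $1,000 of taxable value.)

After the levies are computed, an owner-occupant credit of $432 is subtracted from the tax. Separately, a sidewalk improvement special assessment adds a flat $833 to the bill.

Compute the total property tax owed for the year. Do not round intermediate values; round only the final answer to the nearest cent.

Assessed value = $1,732,800 × 0.73 = $1,264,944
Eastcliff ISD: $1,264,944 × 0.0204 = $25,804.8576
Larchfield Township: $1,264,944 × 0.00202 = $2,555.18688
Levies subtotal = $28,360.04448
After credit = $28,360.04448 − $432 = $27,928.04448
Total = $27,928.04448 + $833 = $28,761.04448

$28,761.04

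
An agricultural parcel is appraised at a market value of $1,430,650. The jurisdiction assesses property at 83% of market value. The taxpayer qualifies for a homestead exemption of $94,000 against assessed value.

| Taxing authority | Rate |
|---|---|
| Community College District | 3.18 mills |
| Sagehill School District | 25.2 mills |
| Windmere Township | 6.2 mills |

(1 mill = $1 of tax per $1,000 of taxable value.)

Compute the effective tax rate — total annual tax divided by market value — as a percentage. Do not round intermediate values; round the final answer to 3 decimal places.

2.643%

Assessed value = $1,430,650 × 0.83 = $1,187,439.5
Taxable value = $1,187,439.5 − $94,000 = $1,093,439.5
Community College District: $1,093,439.5 × 0.00318 = $3,477.13761
Sagehill School District: $1,093,439.5 × 0.0252 = $27,554.6754
Windmere Township: $1,093,439.5 × 0.0062 = $6,779.3249
Total tax = $37,811.13791
Effective rate = $37,811.13791 ÷ $1,430,650 = 2.643% of market value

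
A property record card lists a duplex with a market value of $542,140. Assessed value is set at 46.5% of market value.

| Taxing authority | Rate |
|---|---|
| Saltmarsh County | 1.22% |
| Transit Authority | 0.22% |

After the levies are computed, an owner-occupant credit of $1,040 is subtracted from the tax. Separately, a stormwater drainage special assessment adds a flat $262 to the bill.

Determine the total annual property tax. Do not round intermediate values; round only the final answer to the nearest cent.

$2,852.17

Assessed value = $542,140 × 0.465 = $252,095.1
Saltmarsh County: $252,095.1 × 0.0122 = $3,075.56022
Transit Authority: $252,095.1 × 0.0022 = $554.60922
Levies subtotal = $3,630.16944
After credit = $3,630.16944 − $1,040 = $2,590.16944
Total = $2,590.16944 + $262 = $2,852.16944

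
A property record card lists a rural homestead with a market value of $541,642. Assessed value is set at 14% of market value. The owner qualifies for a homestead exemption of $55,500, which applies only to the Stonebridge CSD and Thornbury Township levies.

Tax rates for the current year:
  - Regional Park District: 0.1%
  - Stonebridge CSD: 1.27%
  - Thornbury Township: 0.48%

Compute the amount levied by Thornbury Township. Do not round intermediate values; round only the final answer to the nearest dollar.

$98

Assessed value = $541,642 × 0.14 = $75,829.88
Thornbury Township taxable value = $75,829.88 − $55,500 = $20,329.88
Thornbury Township levy = $20,329.88 × 0.0048 = $97.583424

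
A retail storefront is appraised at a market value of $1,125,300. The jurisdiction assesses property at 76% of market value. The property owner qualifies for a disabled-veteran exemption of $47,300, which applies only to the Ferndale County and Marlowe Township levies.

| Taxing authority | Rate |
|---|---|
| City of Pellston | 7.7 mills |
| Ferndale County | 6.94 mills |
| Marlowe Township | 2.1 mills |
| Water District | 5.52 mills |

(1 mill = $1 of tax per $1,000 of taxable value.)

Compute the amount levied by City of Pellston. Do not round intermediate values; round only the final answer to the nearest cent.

Assessed value = $1,125,300 × 0.76 = $855,228
City of Pellston taxable value = $855,228 (exemption does not apply)
City of Pellston levy = $855,228 × 0.0077 = $6,585.2556

$6,585.26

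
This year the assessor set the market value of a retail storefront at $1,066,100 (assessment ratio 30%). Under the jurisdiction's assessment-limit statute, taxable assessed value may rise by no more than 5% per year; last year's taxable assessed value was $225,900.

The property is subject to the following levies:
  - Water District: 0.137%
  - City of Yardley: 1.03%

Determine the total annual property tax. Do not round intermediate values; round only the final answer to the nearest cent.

Uncapped assessed value = $1,066,100 × 0.3 = $319,830
Cap limit = $225,900 × 1.05 = $237,195
Taxable assessed value = min($319,830, $237,195) = $237,195 (cap binds)
Water District: $237,195 × 0.00137 = $324.95715
City of Yardley: $237,195 × 0.0103 = $2,443.1085
Total = $2,768.06565

$2,768.07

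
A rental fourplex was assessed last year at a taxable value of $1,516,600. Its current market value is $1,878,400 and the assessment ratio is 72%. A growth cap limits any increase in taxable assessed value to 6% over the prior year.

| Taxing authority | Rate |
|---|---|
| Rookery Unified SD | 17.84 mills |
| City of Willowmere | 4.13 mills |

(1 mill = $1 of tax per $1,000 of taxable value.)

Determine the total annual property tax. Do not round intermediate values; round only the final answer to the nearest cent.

$29,713.28

Uncapped assessed value = $1,878,400 × 0.72 = $1,352,448
Cap limit = $1,516,600 × 1.06 = $1,607,596
Taxable assessed value = min($1,352,448, $1,607,596) = $1,352,448 (cap does not bind)
Rookery Unified SD: $1,352,448 × 0.01784 = $24,127.67232
City of Willowmere: $1,352,448 × 0.00413 = $5,585.61024
Total = $29,713.28256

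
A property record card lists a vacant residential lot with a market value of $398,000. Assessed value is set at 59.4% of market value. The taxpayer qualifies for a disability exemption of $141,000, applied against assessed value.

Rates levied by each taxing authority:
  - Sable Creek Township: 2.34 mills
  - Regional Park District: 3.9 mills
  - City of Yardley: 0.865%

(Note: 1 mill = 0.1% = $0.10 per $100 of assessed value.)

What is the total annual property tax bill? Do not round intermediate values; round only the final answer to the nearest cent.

Assessed value = $398,000 × 0.594 = $236,412
Taxable value = $236,412 − $141,000 = $95,412
Sable Creek Township: $95,412 × 0.00234 = $223.26408
Regional Park District: $95,412 × 0.0039 = $372.1068
City of Yardley: $95,412 × 0.00865 = $825.3138
Total = $1,420.68468

$1,420.68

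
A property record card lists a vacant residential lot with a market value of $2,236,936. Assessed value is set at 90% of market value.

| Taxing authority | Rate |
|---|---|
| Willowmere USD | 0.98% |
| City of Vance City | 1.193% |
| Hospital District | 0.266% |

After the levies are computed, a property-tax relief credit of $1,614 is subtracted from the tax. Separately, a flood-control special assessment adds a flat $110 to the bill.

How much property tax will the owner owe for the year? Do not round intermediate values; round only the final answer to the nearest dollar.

$47,599

Assessed value = $2,236,936 × 0.9 = $2,013,242.4
Willowmere USD: $2,013,242.4 × 0.0098 = $19,729.77552
City of Vance City: $2,013,242.4 × 0.01193 = $24,017.981832
Hospital District: $2,013,242.4 × 0.00266 = $5,355.224784
Levies subtotal = $49,102.982136
After credit = $49,102.982136 − $1,614 = $47,488.982136
Total = $47,488.982136 + $110 = $47,598.982136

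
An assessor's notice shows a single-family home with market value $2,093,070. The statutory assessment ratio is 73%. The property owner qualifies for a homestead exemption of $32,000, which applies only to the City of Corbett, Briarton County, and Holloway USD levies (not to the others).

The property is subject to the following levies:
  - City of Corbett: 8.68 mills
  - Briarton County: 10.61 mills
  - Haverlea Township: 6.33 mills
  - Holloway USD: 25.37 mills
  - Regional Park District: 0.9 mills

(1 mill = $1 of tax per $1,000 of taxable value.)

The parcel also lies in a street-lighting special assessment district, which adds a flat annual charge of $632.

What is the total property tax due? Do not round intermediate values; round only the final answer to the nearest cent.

$78,487.74

Assessed value = $2,093,070 × 0.73 = $1,527,941.1
City of Corbett: ($1,527,941.1 − $32,000) × 0.00868 = $1,495,941.1 × 0.00868 = $12,984.768748
Briarton County: ($1,527,941.1 − $32,000) × 0.01061 = $1,495,941.1 × 0.01061 = $15,871.935071
Haverlea Township: $1,527,941.1 × 0.00633 = $9,671.867163
Holloway USD: ($1,527,941.1 − $32,000) × 0.02537 = $1,495,941.1 × 0.02537 = $37,952.025707
Regional Park District: $1,527,941.1 × 0.0009 = $1,375.14699
Levies subtotal = $77,855.743679
Total = $77,855.743679 + $632 = $78,487.743679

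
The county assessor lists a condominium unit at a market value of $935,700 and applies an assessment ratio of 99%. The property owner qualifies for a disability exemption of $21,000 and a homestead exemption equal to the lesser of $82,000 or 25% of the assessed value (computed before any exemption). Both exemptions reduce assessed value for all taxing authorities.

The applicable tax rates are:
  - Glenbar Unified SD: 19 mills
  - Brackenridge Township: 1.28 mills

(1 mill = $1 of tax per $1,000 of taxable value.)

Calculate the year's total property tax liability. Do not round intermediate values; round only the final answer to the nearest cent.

$16,697.40

Assessed value = $935,700 × 0.99 = $926,343
Homestead exemption = min($82,000, 25% × $926,343) = min($82,000, $231,585.75) = $82,000 (dollar cap binds)
Taxable value = $926,343 − $21,000 − $82,000 = $823,343
Glenbar Unified SD: $823,343 × 0.019 = $15,643.517
Brackenridge Township: $823,343 × 0.00128 = $1,053.87904
Total = $16,697.39604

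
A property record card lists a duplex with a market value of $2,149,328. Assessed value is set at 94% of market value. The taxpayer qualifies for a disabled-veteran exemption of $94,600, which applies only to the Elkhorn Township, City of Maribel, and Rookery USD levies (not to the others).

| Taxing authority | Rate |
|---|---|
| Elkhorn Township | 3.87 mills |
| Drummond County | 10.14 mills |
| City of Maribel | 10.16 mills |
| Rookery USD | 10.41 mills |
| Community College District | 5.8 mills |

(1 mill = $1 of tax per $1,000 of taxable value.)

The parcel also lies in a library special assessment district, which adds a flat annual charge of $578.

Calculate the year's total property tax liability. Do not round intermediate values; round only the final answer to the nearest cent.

$79,848.45

Assessed value = $2,149,328 × 0.94 = $2,020,368.32
Elkhorn Township: ($2,020,368.32 − $94,600) × 0.00387 = $1,925,768.32 × 0.00387 = $7,452.7233984
Drummond County: $2,020,368.32 × 0.01014 = $20,486.5347648
City of Maribel: ($2,020,368.32 − $94,600) × 0.01016 = $1,925,768.32 × 0.01016 = $19,565.8061312
Rookery USD: ($2,020,368.32 − $94,600) × 0.01041 = $1,925,768.32 × 0.01041 = $20,047.2482112
Community College District: $2,020,368.32 × 0.0058 = $11,718.136256
Levies subtotal = $79,270.4487616
Total = $79,270.4487616 + $578 = $79,848.4487616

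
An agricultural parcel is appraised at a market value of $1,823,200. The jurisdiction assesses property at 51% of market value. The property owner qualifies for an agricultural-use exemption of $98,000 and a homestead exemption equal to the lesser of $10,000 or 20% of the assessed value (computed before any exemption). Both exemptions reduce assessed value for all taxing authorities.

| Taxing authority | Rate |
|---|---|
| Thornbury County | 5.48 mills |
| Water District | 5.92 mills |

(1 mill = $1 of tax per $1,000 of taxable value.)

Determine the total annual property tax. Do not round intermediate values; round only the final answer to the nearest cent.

Assessed value = $1,823,200 × 0.51 = $929,832
Homestead exemption = min($10,000, 20% × $929,832) = min($10,000, $185,966.4) = $10,000 (dollar cap binds)
Taxable value = $929,832 − $98,000 − $10,000 = $821,832
Thornbury County: $821,832 × 0.00548 = $4,503.63936
Water District: $821,832 × 0.00592 = $4,865.24544
Total = $9,368.8848

$9,368.88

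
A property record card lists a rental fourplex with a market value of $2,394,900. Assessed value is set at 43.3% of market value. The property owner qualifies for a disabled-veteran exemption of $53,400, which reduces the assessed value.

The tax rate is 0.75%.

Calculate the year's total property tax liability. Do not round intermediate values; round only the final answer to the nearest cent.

$7,376.94

Assessed value = $2,394,900 × 0.433 = $1,036,991.7
Taxable value = $1,036,991.7 − $53,400 = $983,591.7
Tax = $983,591.7 × 0.0075 = $7,376.93775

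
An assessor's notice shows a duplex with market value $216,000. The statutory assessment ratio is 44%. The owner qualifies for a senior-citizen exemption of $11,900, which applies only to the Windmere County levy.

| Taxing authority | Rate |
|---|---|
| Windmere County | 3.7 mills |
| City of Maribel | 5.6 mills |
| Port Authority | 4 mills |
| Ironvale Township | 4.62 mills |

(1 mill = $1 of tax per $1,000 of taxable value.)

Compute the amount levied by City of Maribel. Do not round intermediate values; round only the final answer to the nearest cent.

Assessed value = $216,000 × 0.44 = $95,040
City of Maribel taxable value = $95,040 (exemption does not apply)
City of Maribel levy = $95,040 × 0.0056 = $532.224

$532.22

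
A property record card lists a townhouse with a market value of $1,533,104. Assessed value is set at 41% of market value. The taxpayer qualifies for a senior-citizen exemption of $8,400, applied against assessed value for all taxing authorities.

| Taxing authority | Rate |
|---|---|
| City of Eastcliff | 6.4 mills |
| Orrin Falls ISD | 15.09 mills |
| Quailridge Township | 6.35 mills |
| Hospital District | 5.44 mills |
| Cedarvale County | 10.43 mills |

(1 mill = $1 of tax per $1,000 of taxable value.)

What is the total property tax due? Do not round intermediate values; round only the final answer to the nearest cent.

Assessed value = $1,533,104 × 0.41 = $628,572.64
Taxable value = $628,572.64 − $8,400 = $620,172.64
City of Eastcliff: $620,172.64 × 0.0064 = $3,969.104896
Orrin Falls ISD: $620,172.64 × 0.01509 = $9,358.4051376
Quailridge Township: $620,172.64 × 0.00635 = $3,938.096264
Hospital District: $620,172.64 × 0.00544 = $3,373.7391616
Cedarvale County: $620,172.64 × 0.01043 = $6,468.4006352
Total = $3,969.104896 + $9,358.4051376 + $3,938.096264 + $3,373.7391616 + $6,468.4006352 = $27,107.7460944

$27,107.75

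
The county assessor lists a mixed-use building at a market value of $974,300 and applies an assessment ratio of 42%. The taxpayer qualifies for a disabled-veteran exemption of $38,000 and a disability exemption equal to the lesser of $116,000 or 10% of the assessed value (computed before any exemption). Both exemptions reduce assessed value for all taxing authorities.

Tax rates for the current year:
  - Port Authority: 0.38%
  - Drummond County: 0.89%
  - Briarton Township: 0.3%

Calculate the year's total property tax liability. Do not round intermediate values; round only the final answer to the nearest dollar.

Assessed value = $974,300 × 0.42 = $409,206
Disability exemption = min($116,000, 10% × $409,206) = min($116,000, $40,920.6) = $40,920.6 (percentage binds)
Taxable value = $409,206 − $38,000 − $40,920.6 = $330,285.4
Port Authority: $330,285.4 × 0.0038 = $1,255.08452
Drummond County: $330,285.4 × 0.0089 = $2,939.54006
Briarton Township: $330,285.4 × 0.003 = $990.8562
Total = $5,185.48078

$5,185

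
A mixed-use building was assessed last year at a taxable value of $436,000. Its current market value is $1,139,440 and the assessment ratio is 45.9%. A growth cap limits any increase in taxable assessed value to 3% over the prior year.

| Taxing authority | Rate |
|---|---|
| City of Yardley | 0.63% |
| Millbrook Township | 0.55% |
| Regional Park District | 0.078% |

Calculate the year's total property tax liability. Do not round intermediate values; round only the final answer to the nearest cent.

$5,649.43

Uncapped assessed value = $1,139,440 × 0.459 = $523,002.96
Cap limit = $436,000 × 1.03 = $449,080
Taxable assessed value = min($523,002.96, $449,080) = $449,080 (cap binds)
City of Yardley: $449,080 × 0.0063 = $2,829.204
Millbrook Township: $449,080 × 0.0055 = $2,469.94
Regional Park District: $449,080 × 0.00078 = $350.2824
Total = $5,649.4264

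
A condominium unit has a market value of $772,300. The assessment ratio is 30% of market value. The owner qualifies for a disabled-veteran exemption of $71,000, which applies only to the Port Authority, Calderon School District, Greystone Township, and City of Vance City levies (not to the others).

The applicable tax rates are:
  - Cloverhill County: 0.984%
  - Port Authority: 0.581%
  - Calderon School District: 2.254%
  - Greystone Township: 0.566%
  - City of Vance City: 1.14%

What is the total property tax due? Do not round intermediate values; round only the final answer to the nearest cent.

Assessed value = $772,300 × 0.3 = $231,690
Cloverhill County: $231,690 × 0.00984 = $2,279.8296
Port Authority: ($231,690 − $71,000) × 0.00581 = $160,690 × 0.00581 = $933.6089
Calderon School District: ($231,690 − $71,000) × 0.02254 = $160,690 × 0.02254 = $3,621.9526
Greystone Township: ($231,690 − $71,000) × 0.00566 = $160,690 × 0.00566 = $909.5054
City of Vance City: ($231,690 − $71,000) × 0.0114 = $160,690 × 0.0114 = $1,831.866
Total = $9,576.7625

$9,576.76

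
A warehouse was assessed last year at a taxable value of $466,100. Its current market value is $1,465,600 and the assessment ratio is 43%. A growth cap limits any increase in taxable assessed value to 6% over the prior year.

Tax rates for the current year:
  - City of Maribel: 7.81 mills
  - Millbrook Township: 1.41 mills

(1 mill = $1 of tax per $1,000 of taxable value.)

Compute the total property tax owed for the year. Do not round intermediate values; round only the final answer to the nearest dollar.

Uncapped assessed value = $1,465,600 × 0.43 = $630,208
Cap limit = $466,100 × 1.06 = $494,066
Taxable assessed value = min($630,208, $494,066) = $494,066 (cap binds)
City of Maribel: $494,066 × 0.00781 = $3,858.65546
Millbrook Township: $494,066 × 0.00141 = $696.63306
Total = $4,555.28852

$4,555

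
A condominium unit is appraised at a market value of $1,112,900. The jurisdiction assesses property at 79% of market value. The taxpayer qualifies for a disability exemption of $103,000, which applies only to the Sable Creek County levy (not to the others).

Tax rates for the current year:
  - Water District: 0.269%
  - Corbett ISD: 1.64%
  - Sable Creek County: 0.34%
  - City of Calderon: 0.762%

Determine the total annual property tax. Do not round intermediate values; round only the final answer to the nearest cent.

Assessed value = $1,112,900 × 0.79 = $879,191
Water District: $879,191 × 0.00269 = $2,365.02379
Corbett ISD: $879,191 × 0.0164 = $14,418.7324
Sable Creek County: ($879,191 − $103,000) × 0.0034 = $776,191 × 0.0034 = $2,639.0494
City of Calderon: $879,191 × 0.00762 = $6,699.43542
Total = $26,122.24101

$26,122.24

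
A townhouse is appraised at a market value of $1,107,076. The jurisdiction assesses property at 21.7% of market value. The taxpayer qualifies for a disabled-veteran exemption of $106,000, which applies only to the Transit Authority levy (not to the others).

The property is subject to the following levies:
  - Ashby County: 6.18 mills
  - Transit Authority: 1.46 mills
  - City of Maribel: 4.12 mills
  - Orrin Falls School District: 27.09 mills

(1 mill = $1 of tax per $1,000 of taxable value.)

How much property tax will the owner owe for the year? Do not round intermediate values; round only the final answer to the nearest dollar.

Assessed value = $1,107,076 × 0.217 = $240,235.492
Ashby County: $240,235.492 × 0.00618 = $1,484.65534056
Transit Authority: ($240,235.492 − $106,000) × 0.00146 = $134,235.492 × 0.00146 = $195.98381832
City of Maribel: $240,235.492 × 0.00412 = $989.77022704
Orrin Falls School District: $240,235.492 × 0.02709 = $6,507.97947828
Total = $9,178.3888642

$9,178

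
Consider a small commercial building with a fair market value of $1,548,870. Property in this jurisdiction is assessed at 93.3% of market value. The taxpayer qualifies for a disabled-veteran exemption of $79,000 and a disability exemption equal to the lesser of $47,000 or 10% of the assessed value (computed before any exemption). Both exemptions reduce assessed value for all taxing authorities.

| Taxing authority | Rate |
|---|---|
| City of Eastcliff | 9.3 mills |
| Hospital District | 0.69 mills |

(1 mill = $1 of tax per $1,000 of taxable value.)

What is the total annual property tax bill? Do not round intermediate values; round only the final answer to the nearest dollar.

$13,178

Assessed value = $1,548,870 × 0.933 = $1,445,095.71
Disability exemption = min($47,000, 10% × $1,445,095.71) = min($47,000, $144,509.571) = $47,000 (dollar cap binds)
Taxable value = $1,445,095.71 − $79,000 − $47,000 = $1,319,095.71
City of Eastcliff: $1,319,095.71 × 0.0093 = $12,267.590103
Hospital District: $1,319,095.71 × 0.00069 = $910.1760399
Total = $13,177.7661429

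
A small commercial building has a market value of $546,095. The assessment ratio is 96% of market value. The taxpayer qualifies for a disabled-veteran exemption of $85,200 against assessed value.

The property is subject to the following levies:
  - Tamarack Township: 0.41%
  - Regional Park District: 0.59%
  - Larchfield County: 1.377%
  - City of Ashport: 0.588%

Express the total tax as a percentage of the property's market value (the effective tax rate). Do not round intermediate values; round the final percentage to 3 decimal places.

Assessed value = $546,095 × 0.96 = $524,251.2
Taxable value = $524,251.2 − $85,200 = $439,051.2
Tamarack Township: $439,051.2 × 0.0041 = $1,800.10992
Regional Park District: $439,051.2 × 0.0059 = $2,590.40208
Larchfield County: $439,051.2 × 0.01377 = $6,045.735024
City of Ashport: $439,051.2 × 0.00588 = $2,581.621056
Total tax = $13,017.86808
Effective rate = $13,017.86808 ÷ $546,095 = 2.384% of market value

2.384%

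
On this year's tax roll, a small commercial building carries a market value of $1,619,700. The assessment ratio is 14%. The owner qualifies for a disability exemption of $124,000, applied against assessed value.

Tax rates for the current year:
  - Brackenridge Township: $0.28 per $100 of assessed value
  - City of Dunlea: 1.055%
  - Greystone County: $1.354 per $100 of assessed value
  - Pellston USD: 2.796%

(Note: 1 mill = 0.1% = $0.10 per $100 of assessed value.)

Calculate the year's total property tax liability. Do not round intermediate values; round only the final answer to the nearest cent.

$5,636.28

Assessed value = $1,619,700 × 0.14 = $226,758
Taxable value = $226,758 − $124,000 = $102,758
Brackenridge Township: $102,758 × 0.0028 = $287.7224
City of Dunlea: $102,758 × 0.01055 = $1,084.0969
Greystone County: $102,758 × 0.01354 = $1,391.34332
Pellston USD: $102,758 × 0.02796 = $2,873.11368
Total = $5,636.2763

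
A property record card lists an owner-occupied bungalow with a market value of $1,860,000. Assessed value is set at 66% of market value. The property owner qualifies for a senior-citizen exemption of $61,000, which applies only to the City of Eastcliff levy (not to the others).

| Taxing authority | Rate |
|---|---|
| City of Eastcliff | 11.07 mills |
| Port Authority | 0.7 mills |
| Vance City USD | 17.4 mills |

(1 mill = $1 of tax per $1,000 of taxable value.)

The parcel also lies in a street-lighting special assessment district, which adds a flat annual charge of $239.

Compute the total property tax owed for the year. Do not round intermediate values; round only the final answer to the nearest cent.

$35,372.82

Assessed value = $1,860,000 × 0.66 = $1,227,600
City of Eastcliff: ($1,227,600 − $61,000) × 0.01107 = $1,166,600 × 0.01107 = $12,914.262
Port Authority: $1,227,600 × 0.0007 = $859.32
Vance City USD: $1,227,600 × 0.0174 = $21,360.24
Levies subtotal = $35,133.822
Total = $35,133.822 + $239 = $35,372.822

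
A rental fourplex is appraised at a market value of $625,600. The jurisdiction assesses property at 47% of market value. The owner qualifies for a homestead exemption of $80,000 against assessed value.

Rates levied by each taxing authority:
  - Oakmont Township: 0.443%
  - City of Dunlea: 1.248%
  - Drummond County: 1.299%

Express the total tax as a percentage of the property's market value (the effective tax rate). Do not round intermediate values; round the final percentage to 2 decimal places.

1.02%

Assessed value = $625,600 × 0.47 = $294,032
Taxable value = $294,032 − $80,000 = $214,032
Oakmont Township: $214,032 × 0.00443 = $948.16176
City of Dunlea: $214,032 × 0.01248 = $2,671.11936
Drummond County: $214,032 × 0.01299 = $2,780.27568
Total tax = $6,399.5568
Effective rate = $6,399.5568 ÷ $625,600 = 1.02% of market value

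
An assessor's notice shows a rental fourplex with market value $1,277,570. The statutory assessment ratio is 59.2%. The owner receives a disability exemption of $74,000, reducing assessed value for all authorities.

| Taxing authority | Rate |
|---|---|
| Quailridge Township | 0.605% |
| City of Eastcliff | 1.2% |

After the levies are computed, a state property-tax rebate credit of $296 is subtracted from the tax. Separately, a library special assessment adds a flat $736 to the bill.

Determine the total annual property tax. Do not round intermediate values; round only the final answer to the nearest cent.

$12,755.90

Assessed value = $1,277,570 × 0.592 = $756,321.44
Taxable value = $756,321.44 − $74,000 = $682,321.44
Quailridge Township: $682,321.44 × 0.00605 = $4,128.044712
City of Eastcliff: $682,321.44 × 0.012 = $8,187.85728
Levies subtotal = $12,315.901992
After credit = $12,315.901992 − $296 = $12,019.901992
Total = $12,019.901992 + $736 = $12,755.901992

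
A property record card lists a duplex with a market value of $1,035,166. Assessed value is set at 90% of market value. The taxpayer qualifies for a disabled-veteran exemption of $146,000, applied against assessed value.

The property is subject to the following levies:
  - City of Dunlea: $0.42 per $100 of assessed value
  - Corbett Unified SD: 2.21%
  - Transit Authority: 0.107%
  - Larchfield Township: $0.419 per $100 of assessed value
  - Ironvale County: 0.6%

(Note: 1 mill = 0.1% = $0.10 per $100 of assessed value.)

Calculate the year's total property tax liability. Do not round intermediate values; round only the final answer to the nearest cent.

$29,508.99

Assessed value = $1,035,166 × 0.9 = $931,649.4
Taxable value = $931,649.4 − $146,000 = $785,649.4
City of Dunlea: $785,649.4 × 0.0042 = $3,299.72748
Corbett Unified SD: $785,649.4 × 0.0221 = $17,362.85174
Transit Authority: $785,649.4 × 0.00107 = $840.644858
Larchfield Township: $785,649.4 × 0.00419 = $3,291.870986
Ironvale County: $785,649.4 × 0.006 = $4,713.8964
Total = $29,508.991464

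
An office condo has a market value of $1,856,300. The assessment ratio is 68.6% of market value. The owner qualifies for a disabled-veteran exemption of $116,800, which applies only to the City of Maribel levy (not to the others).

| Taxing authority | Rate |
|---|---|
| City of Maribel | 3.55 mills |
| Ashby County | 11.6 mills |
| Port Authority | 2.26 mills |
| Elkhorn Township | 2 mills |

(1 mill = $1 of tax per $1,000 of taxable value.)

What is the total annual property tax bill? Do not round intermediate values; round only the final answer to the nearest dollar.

Assessed value = $1,856,300 × 0.686 = $1,273,421.8
City of Maribel: ($1,273,421.8 − $116,800) × 0.00355 = $1,156,621.8 × 0.00355 = $4,106.00739
Ashby County: $1,273,421.8 × 0.0116 = $14,771.69288
Port Authority: $1,273,421.8 × 0.00226 = $2,877.933268
Elkhorn Township: $1,273,421.8 × 0.002 = $2,546.8436
Total = $24,302.477138

$24,302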